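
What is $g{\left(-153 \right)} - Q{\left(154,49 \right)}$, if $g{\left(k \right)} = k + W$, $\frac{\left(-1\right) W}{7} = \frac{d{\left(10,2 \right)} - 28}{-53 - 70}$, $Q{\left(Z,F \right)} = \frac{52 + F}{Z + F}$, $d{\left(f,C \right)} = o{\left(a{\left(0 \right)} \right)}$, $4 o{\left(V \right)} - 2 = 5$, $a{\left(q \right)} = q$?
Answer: $- \frac{5159975}{33292} \approx -154.99$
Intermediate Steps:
$o{\left(V \right)} = \frac{7}{4}$ ($o{\left(V \right)} = \frac{1}{2} + \frac{1}{4} \cdot 5 = \frac{1}{2} + \frac{5}{4} = \frac{7}{4}$)
$d{\left(f,C \right)} = \frac{7}{4}$
$Q{\left(Z,F \right)} = \frac{52 + F}{F + Z}$
$W = - \frac{245}{164}$ ($W = - 7 \frac{\frac{7}{4} - 28}{-53 - 70} = - 7 \left(- \frac{105}{4 \left(-123\right)}\right) = - 7 \left(\left(- \frac{105}{4}\right) \left(- \frac{1}{123}\right)\right) = \left(-7\right) \frac{35}{164} = - \frac{245}{164} \approx -1.4939$)
$g{\left(k \right)} = - \frac{245}{164} + k$ ($g{\left(k \right)} = k - \frac{245}{164} = - \frac{245}{164} + k$)
$g{\left(-153 \right)} - Q{\left(154,49 \right)} = \left(- \frac{245}{164} - 153\right) - \frac{52 + 49}{49 + 154} = - \frac{25337}{164} - \frac{1}{203} \cdot 101 = - \frac{25337}{164} - \frac{101}{203} = - \frac{5159975}{33292}$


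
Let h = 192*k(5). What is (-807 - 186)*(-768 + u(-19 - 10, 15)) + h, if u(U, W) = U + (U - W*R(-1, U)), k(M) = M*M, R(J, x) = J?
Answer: 810123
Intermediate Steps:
k(M) = M**2
h = 4800 (h = 192*5**2 = 192*25 = 4800)
u(U, W) = W + 2*U (u(U, W) = U + (U - W*(-1)) = U + (U - (-1)*W) = U + (U + W) = W + 2*U)
(-807 - 186)*(-768 + u(-19 - 10, 15)) + h = (-807 - 186)*(-768 + (15 + 2*(-19 - 10))) + 4800 = -993*(-768 + (15 + 2*(-29))) + 4800 = -993*(-768 + (15 - 58)) + 4800 = -993*(-768 - 43) + 4800 = -993*(-811) + 4800 = 805323 + 4800 = 810123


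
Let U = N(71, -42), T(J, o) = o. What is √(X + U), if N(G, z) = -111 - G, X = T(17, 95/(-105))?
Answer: I*√80661/21 ≈ 13.524*I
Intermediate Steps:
X = -19/21 (X = 95/(-105) = 95*(-1/105) = -19/21 ≈ -0.90476)
U = -182 (U = -111 - 1*71 = -111 - 71 = -182)
√(X + U) = √(-19/21 - 182) = √(-3841/21) = I*√80661/21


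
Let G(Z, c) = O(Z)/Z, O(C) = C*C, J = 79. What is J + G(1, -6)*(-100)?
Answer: -21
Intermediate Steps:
O(C) = C²
G(Z, c) = Z (G(Z, c) = Z²/Z = Z)
J + G(1, -6)*(-100) = 79 + 1*(-100) = 79 - 100 = -21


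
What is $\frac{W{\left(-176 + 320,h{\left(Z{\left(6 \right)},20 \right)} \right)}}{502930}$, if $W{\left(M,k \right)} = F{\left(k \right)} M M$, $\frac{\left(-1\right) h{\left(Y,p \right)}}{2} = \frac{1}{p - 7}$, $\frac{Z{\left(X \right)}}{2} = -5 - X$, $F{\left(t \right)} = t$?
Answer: $- \frac{20736}{3269045} \approx -0.0063431$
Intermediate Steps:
$Z{\left(X \right)} = -10 - 2 X$ ($Z{\left(X \right)} = 2 \left(-5 - X\right) = -10 - 2 X$)
$h{\left(Y,p \right)} = - \frac{2}{-7 + p}$ ($h{\left(Y,p \right)} = - \frac{2}{p - 7} = - \frac{2}{-7 + p}$)
$W{\left(M,k \right)} = k M^{2}$ ($W{\left(M,k \right)} = k M M = M k M = k M^{2}$)
$\frac{W{\left(-176 + 320,h{\left(Z{\left(6 \right)},20 \right)} \right)}}{502930} = \frac{- \frac{2}{-7 + 20} \left(-176 + 320\right)^{2}}{502930} = - \frac{2}{13} \cdot 144^{2} \cdot \frac{1}{502930} = \left(-2\right) \frac{1}{13} \cdot 20736 \cdot \frac{1}{502930} = \left(- \frac{2}{13}\right) 20736 \cdot \frac{1}{502930} = \left(- \frac{41472}{13}\right) \frac{1}{502930} = - \frac{20736}{3269045}$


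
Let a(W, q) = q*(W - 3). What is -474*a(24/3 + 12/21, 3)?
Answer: -55458/7 ≈ -7922.6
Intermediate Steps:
a(W, q) = q*(-3 + W)
-474*a(24/3 + 12/21, 3) = -1422*(-3 + (24/3 + 12/21)) = -1422*(-3 + (24*(1/3) + 12*(1/21))) = -1422*(-3 + (8 + 4/7)) = -1422*(-3 + 60/7) = -1422*39/7 = -474*117/7 = -55458/7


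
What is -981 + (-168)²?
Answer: 27243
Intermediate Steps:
-981 + (-168)² = -981 + 28224 = 27243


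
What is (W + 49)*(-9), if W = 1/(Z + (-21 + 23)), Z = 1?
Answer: -444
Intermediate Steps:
W = 1/3 (W = 1/(1 + (-21 + 23)) = 1/(1 + 2) = 1/3 ≈ 0.33333)
(W + 49)*(-9) = (1/3 + 49)*(-9) = (148/3)*(-9) = -444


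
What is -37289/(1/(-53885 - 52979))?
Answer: 3984851696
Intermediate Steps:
-37289/(1/(-53885 - 52979)) = -37289/(1/(-106864)) = -37289/(-1/106864) = -37289*(-106864) = 3984851696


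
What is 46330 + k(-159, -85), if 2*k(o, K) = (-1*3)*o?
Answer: 93137/2 ≈ 46569.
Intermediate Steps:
k(o, K) = -3*o/2 (k(o, K) = ((-1*3)*o)/2 = (-3*o)/2 = -3*o/2)
46330 + k(-159, -85) = 46330 - 3/2*(-159) = 46330 + 477/2 = 93137/2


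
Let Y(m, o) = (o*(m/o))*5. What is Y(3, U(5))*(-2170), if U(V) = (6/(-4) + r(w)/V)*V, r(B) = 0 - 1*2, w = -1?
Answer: -32550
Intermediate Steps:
r(B) = -2 (r(B) = 0 - 2 = -2)
U(V) = V*(-3/2 - 2/V) (U(V) = (6/(-4) - 2/V)*V = (6*(-¼) - 2/V)*V = (-3/2 - 2/V)*V = V*(-3/2 - 2/V))
Y(m, o) = 5*m (Y(m, o) = m*5 = 5*m)
Y(3, U(5))*(-2170) = (5*3)*(-2170) = 15*(-2170) = -32550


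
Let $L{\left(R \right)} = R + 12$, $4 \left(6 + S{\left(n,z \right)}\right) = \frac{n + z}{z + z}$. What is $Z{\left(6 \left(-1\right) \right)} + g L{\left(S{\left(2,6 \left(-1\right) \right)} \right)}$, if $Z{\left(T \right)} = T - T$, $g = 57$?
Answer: $\frac{1387}{4} \approx 346.75$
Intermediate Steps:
$S{\left(n,z \right)} = -6 + \frac{n + z}{8 z}$ ($S{\left(n,z \right)} = -6 + \frac{\left(n + z\right) \frac{1}{z + z}}{4} = -6 + \frac{\left(n + z\right) \frac{1}{2 z}}{4} = -6 + \frac{\frac{1}{2} \frac{1}{z} \left(n + z\right)}{4} = -6 + \frac{n + z}{8 z}$)
$Z{\left(T \right)} = 0$
$L{\left(R \right)} = 12 + R$
$Z{\left(6 \left(-1\right) \right)} + g L{\left(S{\left(2,6 \left(-1\right) \right)} \right)} = 0 + 57 \left(12 + \frac{2 - 47 \cdot 6 \left(-1\right)}{8 \cdot 6 \left(-1\right)}\right) = 0 + 57 \left(12 + \frac{2 - -282}{8 \left(-6\right)}\right) = 0 + 57 \left(12 + \frac{1}{8} \left(- \frac{1}{6}\right) \left(2 + 282\right)\right) = 0 + 57 \left(12 + \frac{1}{8} \left(- \frac{1}{6}\right) 284\right) = 0 + 57 \left(12 - \frac{71}{12}\right) = 0 + 57 \cdot \frac{73}{12} = 0 + \frac{1387}{4} = \frac{1387}{4}$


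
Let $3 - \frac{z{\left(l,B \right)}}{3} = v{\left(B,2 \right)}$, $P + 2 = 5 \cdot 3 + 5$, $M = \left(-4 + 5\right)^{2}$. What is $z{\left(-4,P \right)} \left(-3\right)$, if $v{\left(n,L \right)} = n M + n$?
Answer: $297$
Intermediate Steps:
$M = 1$ ($M = 1^{2} = 1$)
$P = 18$ ($P = -2 + \left(5 \cdot 3 + 5\right) = -2 + \left(15 + 5\right) = -2 + 20 = 18$)
$v{\left(n,L \right)} = 2 n$ ($v{\left(n,L \right)} = n 1 + n = n + n = 2 n$)
$z{\left(l,B \right)} = 9 - 6 B$ ($z{\left(l,B \right)} = 9 - 3 \cdot 2 B = 9 - 6 B$)
$z{\left(-4,P \right)} \left(-3\right) = \left(9 - 108\right) \left(-3\right) = \left(-99\right) \left(-3\right) = 297$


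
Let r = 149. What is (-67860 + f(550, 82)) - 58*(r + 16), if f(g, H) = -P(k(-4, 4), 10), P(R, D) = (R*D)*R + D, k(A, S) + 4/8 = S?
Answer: -155125/2 ≈ -77563.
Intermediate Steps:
k(A, S) = -½ + S
P(R, D) = D + D*R² (P(R, D) = (D*R)*R + D = D*R² + D = D + D*R²)
f(g, H) = -265/2 (f(g, H) = -10*(1 + (-½ + 4)²) = -10*(1 + (7/2)²) = -10*(1 + 49/4) = -10*53/4 = -1*265/2 = -265/2)
(-67860 + f(550, 82)) - 58*(r + 16) = (-67860 - 265/2) - 58*(149 + 16) = -135985/2 - 58*165 = -135985/2 - 9570 = -155125/2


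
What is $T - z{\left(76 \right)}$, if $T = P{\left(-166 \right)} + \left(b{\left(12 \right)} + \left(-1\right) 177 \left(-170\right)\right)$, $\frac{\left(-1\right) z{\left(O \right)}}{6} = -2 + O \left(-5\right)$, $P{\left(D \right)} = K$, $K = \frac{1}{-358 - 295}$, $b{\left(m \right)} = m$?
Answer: $\frac{18159929}{653} \approx 27810.0$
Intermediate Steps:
$K = - \frac{1}{653}$ ($K = \frac{1}{-653} = - \frac{1}{653} \approx -0.0015314$)
$P{\left(D \right)} = - \frac{1}{653}$
$z{\left(O \right)} = 12 + 30 O$ ($z{\left(O \right)} = - 6 \left(-2 + O \left(-5\right)\right) = - 6 \left(-2 - 5 O\right) = 12 + 30 O$)
$T = \frac{19656605}{653}$ ($T = - \frac{1}{653} + \left(12 + \left(-1\right) 177 \left(-170\right)\right) = - \frac{1}{653} + \left(12 - -30090\right) = - \frac{1}{653} + \left(12 + 30090\right) = - \frac{1}{653} + 30102 = \frac{19656605}{653} \approx 30102.0$)
$T - z{\left(76 \right)} = \frac{19656605}{653} - \left(12 + 30 \cdot 76\right) = \frac{19656605}{653} - \left(12 + 2280\right) = \frac{19656605}{653} - 2292 = \frac{18159929}{653}$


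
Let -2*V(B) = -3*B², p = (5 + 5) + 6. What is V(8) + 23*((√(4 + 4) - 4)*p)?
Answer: -1376 + 736*√2 ≈ -335.14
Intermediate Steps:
p = 16 (p = 10 + 6 = 16)
V(B) = 3*B²/2 (V(B) = -(-3)*B²/2 = 3*B²/2)
V(8) + 23*((√(4 + 4) - 4)*p) = (3/2)*8² + 23*((√(4 + 4) - 4)*16) = (3/2)*64 + 23*((√8 - 4)*16) = 96 + 23*((2*√2 - 4)*16) = 96 + 23*((-4 + 2*√2)*16) = 96 + 23*(-64 + 32*√2) = 96 + (-1472 + 736*√2) = -1376 + 736*√2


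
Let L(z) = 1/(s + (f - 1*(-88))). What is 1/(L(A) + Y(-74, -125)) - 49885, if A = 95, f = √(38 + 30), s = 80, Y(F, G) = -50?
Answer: -3510568539517/70373201 + 2*√17/70373201 ≈ -49885.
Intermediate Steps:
f = 2*√17 (f = √68 = 2*√17 ≈ 8.2462)
L(z) = 1/(168 + 2*√17) (L(z) = 1/(80 + (2*√17 - 1*(-88))) = 1/(80 + (2*√17 + 88)) = 1/(80 + (88 + 2*√17)) = 1/(168 + 2*√17))
1/(L(A) + Y(-74, -125)) - 49885 = 1/((42/7039 - √17/14078) - 50) - 49885 = 1/(-351908/7039 - √17/14078) - 49885 = -49885 + 1/(-351908/7039 - √17/14078)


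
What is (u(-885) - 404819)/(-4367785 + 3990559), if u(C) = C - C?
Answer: 404819/377226 ≈ 1.0731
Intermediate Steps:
u(C) = 0
(u(-885) - 404819)/(-4367785 + 3990559) = (0 - 404819)/(-4367785 + 3990559) = -404819/(-377226) = -404819*(-1/377226) = 404819/377226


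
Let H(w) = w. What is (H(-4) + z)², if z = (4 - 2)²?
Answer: 0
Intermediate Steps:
z = 4 (z = 2² = 4)
(H(-4) + z)² = (-4 + 4)² = 0² = 0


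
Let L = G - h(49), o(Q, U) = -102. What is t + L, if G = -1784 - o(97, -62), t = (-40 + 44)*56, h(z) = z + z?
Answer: -1556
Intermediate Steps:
h(z) = 2*z
t = 224 (t = 4*56 = 224)
G = -1682 (G = -1784 - 1*(-102) = -1784 + 102 = -1682)
L = -1780 (L = -1682 - 2*49 = -1682 - 1*98 = -1682 - 98 = -1780)
t + L = 224 - 1780 = -1556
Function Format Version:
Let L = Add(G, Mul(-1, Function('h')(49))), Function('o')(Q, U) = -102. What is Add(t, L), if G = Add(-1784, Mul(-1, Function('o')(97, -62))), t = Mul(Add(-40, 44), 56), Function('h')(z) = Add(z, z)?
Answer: -1556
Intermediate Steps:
Function('h')(z) = Mul(2, z)
t = 224 (t = Mul(4, 56) = 224)
G = -1682 (G = Add(-1784, Mul(-1, -102)) = Add(-1784, 102) = -1682)
L = -1780 (L = Add(-1682, Mul(-1, Mul(2, 49))) = Add(-1682, Mul(-1, 98)) = Add(-1682, -98) = -1780)
Add(t, L) = Add(224, -1780) = -1556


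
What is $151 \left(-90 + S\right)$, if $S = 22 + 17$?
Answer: $-7701$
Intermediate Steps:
$S = 39$
$151 \left(-90 + S\right) = 151 \left(-90 + 39\right) = 151 \left(-51\right) = -7701$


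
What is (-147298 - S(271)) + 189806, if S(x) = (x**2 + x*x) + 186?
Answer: -104560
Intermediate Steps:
S(x) = 186 + 2*x**2 (S(x) = (x**2 + x**2) + 186 = 2*x**2 + 186 = 186 + 2*x**2)
(-147298 - S(271)) + 189806 = (-147298 - (186 + 2*271**2)) + 189806 = (-147298 - (186 + 2*73441)) + 189806 = (-147298 - (186 + 146882)) + 189806 = (-147298 - 1*147068) + 189806 = (-147298 - 147068) + 189806 = -294366 + 189806 = -104560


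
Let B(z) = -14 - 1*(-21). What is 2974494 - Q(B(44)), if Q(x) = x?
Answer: 2974487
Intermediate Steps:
B(z) = 7 (B(z) = -14 + 21 = 7)
2974494 - Q(B(44)) = 2974494 - 1*7 = 2974494 - 7 = 2974487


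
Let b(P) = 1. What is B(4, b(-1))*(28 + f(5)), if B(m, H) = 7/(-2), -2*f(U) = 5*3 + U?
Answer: -63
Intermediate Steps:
f(U) = -15/2 - U/2 (f(U) = -(5*3 + U)/2 = -(15 + U)/2 = -15/2 - U/2)
B(m, H) = -7/2 (B(m, H) = 7*(-½) = -7/2)
B(4, b(-1))*(28 + f(5)) = -7*(28 + (-15/2 - ½*5))/2 = -7*(28 + (-15/2 - 5/2))/2 = -7*(28 - 10)/2 = -7/2*18 = -63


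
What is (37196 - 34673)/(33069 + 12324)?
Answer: 841/15131 ≈ 0.055581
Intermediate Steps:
(37196 - 34673)/(33069 + 12324) = 2523/45393 = 2523*(1/45393) = 841/15131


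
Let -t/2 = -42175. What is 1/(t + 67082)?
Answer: 1/151432 ≈ 6.6036e-6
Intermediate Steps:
t = 84350 (t = -2*(-42175) = 84350)
1/(t + 67082) = 1/(84350 + 67082) = 1/151432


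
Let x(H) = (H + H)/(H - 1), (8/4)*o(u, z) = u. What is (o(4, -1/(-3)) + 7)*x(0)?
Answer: 0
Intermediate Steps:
o(u, z) = u/2
x(H) = 2*H/(-1 + H) (x(H) = (2*H)/(-1 + H) = 2*H/(-1 + H))
(o(4, -1/(-3)) + 7)*x(0) = ((½)*4 + 7)*(2*0/(-1 + 0)) = (2 + 7)*(2*0/(-1)) = 9*(2*0*(-1)) = 9*0 = 0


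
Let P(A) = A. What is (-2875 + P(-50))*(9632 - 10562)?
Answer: 2720250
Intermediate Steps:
(-2875 + P(-50))*(9632 - 10562) = (-2875 - 50)*(9632 - 10562) = -2925*(-930) = 2720250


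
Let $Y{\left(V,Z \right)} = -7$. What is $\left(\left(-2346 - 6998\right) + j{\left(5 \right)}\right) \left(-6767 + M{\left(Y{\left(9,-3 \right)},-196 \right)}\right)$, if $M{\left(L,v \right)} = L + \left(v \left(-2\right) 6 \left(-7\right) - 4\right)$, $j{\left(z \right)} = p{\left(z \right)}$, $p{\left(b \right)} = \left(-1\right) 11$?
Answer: $217428910$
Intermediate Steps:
$p{\left(b \right)} = -11$
$j{\left(z \right)} = -11$
$M{\left(L,v \right)} = -4 + L + 84 v$ ($M{\left(L,v \right)} = L + \left(- 2 v 6 \left(-7\right) - 4\right) = L + \left(- 12 v \left(-7\right) - 4\right) = L + \left(84 v - 4\right) = L + \left(-4 + 84 v\right) = -4 + L + 84 v$)
$\left(\left(-2346 - 6998\right) + j{\left(5 \right)}\right) \left(-6767 + M{\left(Y{\left(9,-3 \right)},-196 \right)}\right) = \left(\left(-2346 - 6998\right) - 11\right) \left(-6767 - 16475\right) = \left(-9344 - 11\right) \left(-6767 - 16475\right) = - 9355 \left(-6767 - 16475\right) = \left(-9355\right) \left(-23242\right) = 217428910$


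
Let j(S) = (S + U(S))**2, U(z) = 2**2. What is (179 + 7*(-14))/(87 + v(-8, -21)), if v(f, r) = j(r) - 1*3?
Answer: 81/373 ≈ 0.21716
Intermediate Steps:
U(z) = 4
j(S) = (4 + S)**2 (j(S) = (S + 4)**2 = (4 + S)**2)
v(f, r) = -3 + (4 + r)**2 (v(f, r) = (4 + r)**2 - 1*3 = (4 + r)**2 - 3 = -3 + (4 + r)**2)
(179 + 7*(-14))/(87 + v(-8, -21)) = (179 + 7*(-14))/(87 + (-3 + (4 - 21)**2)) = (179 - 98)/(87 + (-3 + (-17)**2)) = 81/(87 + (-3 + 289)) = 81/(87 + 286) = 81/373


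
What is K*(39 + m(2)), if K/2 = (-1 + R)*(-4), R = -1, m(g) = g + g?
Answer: 688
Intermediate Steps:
m(g) = 2*g
K = 16 (K = 2*((-1 - 1)*(-4)) = 2*(-2*(-4)) = 2*8 = 16)
K*(39 + m(2)) = 16*(39 + 2*2) = 16*(39 + 4) = 16*43 = 688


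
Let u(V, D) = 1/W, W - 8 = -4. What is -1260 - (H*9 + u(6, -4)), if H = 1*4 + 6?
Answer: -5401/4 ≈ -1350.3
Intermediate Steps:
W = 4 (W = 8 - 4 = 4)
H = 10 (H = 4 + 6 = 10)
u(V, D) = ¼ (u(V, D) = 1/4 = 1*(¼) = ¼)
-1260 - (H*9 + u(6, -4)) = -1260 - (10*9 + ¼) = -1260 - (90 + ¼) = -1260 - 1*361/4 = -1260 - 361/4 = -5401/4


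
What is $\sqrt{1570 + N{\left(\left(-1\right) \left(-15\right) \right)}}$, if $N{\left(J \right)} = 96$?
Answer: $7 \sqrt{34} \approx 40.817$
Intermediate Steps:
$\sqrt{1570 + N{\left(\left(-1\right) \left(-15\right) \right)}} = \sqrt{1570 + 96} = \sqrt{1666} = 7 \sqrt{34}$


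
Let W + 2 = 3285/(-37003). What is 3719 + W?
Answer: 137536866/37003 ≈ 3716.9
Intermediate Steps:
W = -77291/37003 (W = -2 + 3285/(-37003) = -2 + 3285*(-1/37003) = -2 - 3285/37003 = -77291/37003 ≈ -2.0888)
3719 + W = 3719 - 77291/37003 = 137536866/37003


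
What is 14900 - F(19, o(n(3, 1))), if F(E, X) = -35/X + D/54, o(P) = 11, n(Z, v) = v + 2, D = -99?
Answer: 983731/66 ≈ 14905.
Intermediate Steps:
n(Z, v) = 2 + v
F(E, X) = -11/6 - 35/X (F(E, X) = -35/X - 99/54 = -35/X - 99*1/54 = -35/X - 11/6 = -11/6 - 35/X)
14900 - F(19, o(n(3, 1))) = 14900 - (-11/6 - 35/11) = 14900 - 1*(-331/66) = 14900 + 331/66 = 983731/66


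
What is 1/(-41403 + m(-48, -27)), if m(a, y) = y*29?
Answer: -1/42186 ≈ -2.3705e-5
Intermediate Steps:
m(a, y) = 29*y
1/(-41403 + m(-48, -27)) = 1/(-41403 + 29*(-27)) = 1/(-41403 - 783) = 1/(-42186) = -1/42186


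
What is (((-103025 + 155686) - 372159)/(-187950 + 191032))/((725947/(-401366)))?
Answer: 64117817134/1118684327 ≈ 57.315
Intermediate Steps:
(((-103025 + 155686) - 372159)/(-187950 + 191032))/((725947/(-401366))) = ((52661 - 372159)/3082)/((725947*(-1/401366))) = (-319498*1/3082)/(-725947/401366) = -159749/1541*(-401366/725947) = 64117817134/1118684327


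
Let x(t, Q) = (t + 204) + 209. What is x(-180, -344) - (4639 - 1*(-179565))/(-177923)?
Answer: 41640263/177923 ≈ 234.04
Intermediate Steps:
x(t, Q) = 413 + t (x(t, Q) = (204 + t) + 209 = 413 + t)
x(-180, -344) - (4639 - 1*(-179565))/(-177923) = (413 - 180) - (4639 - 1*(-179565))/(-177923) = 233 - (4639 + 179565)*(-1)/177923 = 233 - 184204*(-1)/177923 = 233 - 1*(-184204/177923) = 233 + 184204/177923 = 41640263/177923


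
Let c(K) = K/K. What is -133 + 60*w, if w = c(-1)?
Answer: -73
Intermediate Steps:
c(K) = 1
w = 1
-133 + 60*w = -133 + 60*1 = -133 + 60 = -73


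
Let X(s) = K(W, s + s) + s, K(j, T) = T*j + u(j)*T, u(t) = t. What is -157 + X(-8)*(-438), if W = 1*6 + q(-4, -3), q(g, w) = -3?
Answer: 45395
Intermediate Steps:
W = 3 (W = 1*6 - 3 = 6 - 3 = 3)
K(j, T) = 2*T*j (K(j, T) = T*j + j*T = T*j + T*j = 2*T*j)
X(s) = 13*s (X(s) = 2*(s + s)*3 + s = 2*(2*s)*3 + s = 12*s + s = 13*s)
-157 + X(-8)*(-438) = -157 + (13*(-8))*(-438) = -157 - 104*(-438) = -157 + 45552 = 45395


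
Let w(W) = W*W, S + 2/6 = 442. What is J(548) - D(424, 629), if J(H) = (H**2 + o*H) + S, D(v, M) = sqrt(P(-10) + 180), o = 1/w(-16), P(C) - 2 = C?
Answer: 57743579/192 - 2*sqrt(43) ≈ 3.0073e+5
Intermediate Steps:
S = 1325/3 (S = -1/3 + 442 = 1325/3 ≈ 441.67)
P(C) = 2 + C
w(W) = W**2
o = 1/256 (o = 1/((-16)**2) = 1/256 ≈ 0.0039063)
D(v, M) = 2*sqrt(43) (D(v, M) = sqrt((2 - 10) + 180) = sqrt(-8 + 180) = sqrt(172) = 2*sqrt(43))
J(H) = 1325/3 + H**2 + H/256 (J(H) = (H**2 + H/256) + 1325/3 = 1325/3 + H**2 + H/256)
J(548) - D(424, 629) = (1325/3 + 548**2 + (1/256)*548) - 2*sqrt(43) = (1325/3 + 300304 + 137/64) - 2*sqrt(43) = 57743579/192 - 2*sqrt(43)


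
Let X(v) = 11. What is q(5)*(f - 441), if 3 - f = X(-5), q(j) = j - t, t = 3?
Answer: -898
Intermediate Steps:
q(j) = -3 + j (q(j) = j - 1*3 = j - 3 = -3 + j)
f = -8 (f = 3 - 1*11 = 3 - 11 = -8)
q(5)*(f - 441) = (-3 + 5)*(-8 - 441) = 2*(-449) = -898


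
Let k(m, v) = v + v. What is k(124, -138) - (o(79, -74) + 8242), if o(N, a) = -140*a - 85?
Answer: -18793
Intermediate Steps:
k(m, v) = 2*v
o(N, a) = -85 - 140*a
k(124, -138) - (o(79, -74) + 8242) = 2*(-138) - ((-85 - 140*(-74)) + 8242) = -276 - ((-85 + 10360) + 8242) = -276 - (10275 + 8242) = -276 - 1*18517 = -276 - 18517 = -18793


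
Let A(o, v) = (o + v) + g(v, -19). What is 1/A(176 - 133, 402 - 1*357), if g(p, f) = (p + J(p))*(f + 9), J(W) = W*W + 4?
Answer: -1/20652 ≈ -4.8421e-5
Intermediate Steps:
J(W) = 4 + W² (J(W) = W² + 4 = 4 + W²)
g(p, f) = (9 + f)*(4 + p + p²) (g(p, f) = (p + (4 + p²))*(f + 9) = (4 + p + p²)*(9 + f) = (9 + f)*(4 + p + p²))
A(o, v) = -40 + o - 10*v² - 9*v (A(o, v) = (o + v) + (36 + 9*v + 9*v² - 19*v - 19*(4 + v²)) = (o + v) + (36 + 9*v + 9*v² - 19*v + (-76 - 19*v²)) = (o + v) + (-40 - 10*v - 10*v²) = -40 + o - 10*v² - 9*v)
1/A(176 - 133, 402 - 1*357) = 1/(-40 + (176 - 133) - 10*(402 - 1*357)² - 9*(402 - 1*357)) = 1/(-40 + 43 - 10*(402 - 357)² - 9*(402 - 357)) = 1/(-40 + 43 - 10*45² - 9*45) = 1/(-40 + 43 - 10*2025 - 405) = 1/(-40 + 43 - 20250 - 405) = 1/(-20652) = -1/20652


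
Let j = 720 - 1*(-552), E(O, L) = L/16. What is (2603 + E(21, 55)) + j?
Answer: 62055/16 ≈ 3878.4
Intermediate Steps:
E(O, L) = L/16 (E(O, L) = L*(1/16) = L/16)
j = 1272 (j = 720 + 552 = 1272)
(2603 + E(21, 55)) + j = (2603 + (1/16)*55) + 1272 = (2603 + 55/16) + 1272 = 41703/16 + 1272 = 62055/16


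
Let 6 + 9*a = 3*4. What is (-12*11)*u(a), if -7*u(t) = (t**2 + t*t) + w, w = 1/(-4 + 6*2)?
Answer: 803/42 ≈ 19.119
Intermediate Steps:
w = 1/8 (w = 1/(-4 + 12) = 1/8 ≈ 0.12500)
a = 2/3 (a = -2/3 + (3*4)/9 = -2/3 + (1/9)*12 = -2/3 + 4/3 = 2/3 ≈ 0.66667)
u(t) = -1/56 - 2*t**2/7 (u(t) = -((t**2 + t*t) + 1/8)/7 = -((t**2 + t**2) + 1/8)/7 = -(2*t**2 + 1/8)/7 = -(1/8 + 2*t**2)/7 = -1/56 - 2*t**2/7)
(-12*11)*u(a) = (-12*11)*(-1/56 - 2*(2/3)**2/7) = -132*(-1/56 - 2/7*4/9) = -132*(-1/56 - 8/63) = -132*(-73/504) = 803/42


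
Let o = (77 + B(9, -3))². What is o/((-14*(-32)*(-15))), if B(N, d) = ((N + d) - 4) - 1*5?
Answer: -1369/1680 ≈ -0.81488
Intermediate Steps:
B(N, d) = -9 + N + d (B(N, d) = (-4 + N + d) - 5 = -9 + N + d)
o = 5476 (o = (77 + (-9 + 9 - 3))² = (77 - 3)² = 74² = 5476)
o/((-14*(-32)*(-15))) = 5476/((-14*(-32)*(-15))) = 5476/((448*(-15))) = 5476/(-6720) = 5476*(-1/6720) = -1369/1680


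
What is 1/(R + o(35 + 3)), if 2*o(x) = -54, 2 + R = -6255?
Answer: -1/6284 ≈ -0.00015913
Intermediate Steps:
R = -6257 (R = -2 - 6255 = -6257)
o(x) = -27 (o(x) = (1/2)*(-54) = -27)
1/(R + o(35 + 3)) = 1/(-6257 - 27) = 1/(-6284) = -1/6284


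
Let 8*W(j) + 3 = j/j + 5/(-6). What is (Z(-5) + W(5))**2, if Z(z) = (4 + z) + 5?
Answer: 30625/2304 ≈ 13.292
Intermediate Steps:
Z(z) = 9 + z
W(j) = -17/48 (W(j) = -3/8 + (j/j + 5/(-6))/8 = -3/8 + (1 + 5*(-1/6))/8 = -3/8 + (1 - 5/6)/8 = -3/8 + (1/8)*(1/6) = -3/8 + 1/48 = -17/48)
(Z(-5) + W(5))**2 = ((9 - 5) - 17/48)**2 = (4 - 17/48)**2 = (175/48)**2 = 30625/2304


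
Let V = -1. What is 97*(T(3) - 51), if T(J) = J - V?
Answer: -4559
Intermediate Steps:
T(J) = 1 + J (T(J) = J - 1*(-1) = J + 1 = 1 + J)
97*(T(3) - 51) = 97*((1 + 3) - 51) = 97*(4 - 51) = 97*(-47) = -4559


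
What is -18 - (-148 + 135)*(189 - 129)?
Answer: 762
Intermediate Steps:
-18 - (-148 + 135)*(189 - 129) = -18 - (-13)*60 = -18 - 1*(-780) = -18 + 780 = 762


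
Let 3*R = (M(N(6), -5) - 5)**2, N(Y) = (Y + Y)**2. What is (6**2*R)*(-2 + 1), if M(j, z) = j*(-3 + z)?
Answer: -16063788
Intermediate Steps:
N(Y) = 4*Y**2 (N(Y) = (2*Y)**2 = 4*Y**2)
R = 1338649/3 (R = ((4*6**2)*(-3 - 5) - 5)**2/3 = ((4*36)*(-8) - 5)**2/3 = (144*(-8) - 5)**2/3 = (-1152 - 5)**2/3 = (1/3)*(-1157)**2 = (1/3)*1338649 = 1338649/3 ≈ 4.4622e+5)
(6**2*R)*(-2 + 1) = (6**2*(1338649/3))*(-2 + 1) = (36*(1338649/3))*(-1) = 16063788*(-1) = -16063788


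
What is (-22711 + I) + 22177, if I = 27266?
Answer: 26732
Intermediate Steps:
(-22711 + I) + 22177 = (-22711 + 27266) + 22177 = 4555 + 22177 = 26732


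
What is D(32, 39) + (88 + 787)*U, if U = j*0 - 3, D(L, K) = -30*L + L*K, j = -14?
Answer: -2337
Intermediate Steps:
D(L, K) = -30*L + K*L
U = -3 (U = -14*0 - 3 = 0 - 3 = -3)
D(32, 39) + (88 + 787)*U = 32*(-30 + 39) + (88 + 787)*(-3) = 32*9 + 875*(-3) = 288 - 2625 = -2337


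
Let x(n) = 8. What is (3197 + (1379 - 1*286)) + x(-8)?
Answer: 4298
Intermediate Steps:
(3197 + (1379 - 1*286)) + x(-8) = (3197 + (1379 - 1*286)) + 8 = (3197 + (1379 - 286)) + 8 = (3197 + 1093) + 8 = 4290 + 8 = 4298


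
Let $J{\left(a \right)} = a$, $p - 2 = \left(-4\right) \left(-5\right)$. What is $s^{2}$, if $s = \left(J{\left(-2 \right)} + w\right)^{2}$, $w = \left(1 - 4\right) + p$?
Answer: $83521$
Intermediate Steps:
$p = 22$ ($p = 2 - -20 = 2 + 20 = 22$)
$w = 19$ ($w = \left(1 - 4\right) + 22 = -3 + 22 = 19$)
$s = 289$ ($s = \left(-2 + 19\right)^{2} = 17^{2} = 289$)
$s^{2} = 289^{2} = 83521$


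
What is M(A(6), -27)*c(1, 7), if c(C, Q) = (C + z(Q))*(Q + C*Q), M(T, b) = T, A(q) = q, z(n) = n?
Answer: 672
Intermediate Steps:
c(C, Q) = (C + Q)*(Q + C*Q)
M(A(6), -27)*c(1, 7) = 6*(7*(1 + 7 + 1**2 + 1*7)) = 6*(7*(1 + 7 + 1 + 7)) = 6*(7*16) = 6*112 = 672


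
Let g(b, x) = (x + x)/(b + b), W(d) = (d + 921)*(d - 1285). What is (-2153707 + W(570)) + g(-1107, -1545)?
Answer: -1188095353/369 ≈ -3.2198e+6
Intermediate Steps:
W(d) = (-1285 + d)*(921 + d) (W(d) = (921 + d)*(-1285 + d) = (-1285 + d)*(921 + d))
g(b, x) = x/b (g(b, x) = (2*x)/((2*b)) = (2*x)*(1/(2*b)) = x/b)
(-2153707 + W(570)) + g(-1107, -1545) = (-2153707 + (-1183485 + 570² - 364*570)) - 1545/(-1107) = (-2153707 + (-1183485 + 324900 - 207480)) - 1545*(-1/1107) = (-2153707 - 1066065) + 515/369 = -3219772 + 515/369 = -1188095353/369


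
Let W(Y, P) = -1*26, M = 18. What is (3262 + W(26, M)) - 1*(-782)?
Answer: 4018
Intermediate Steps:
W(Y, P) = -26
(3262 + W(26, M)) - 1*(-782) = (3262 - 26) - 1*(-782) = 3236 + 782 = 4018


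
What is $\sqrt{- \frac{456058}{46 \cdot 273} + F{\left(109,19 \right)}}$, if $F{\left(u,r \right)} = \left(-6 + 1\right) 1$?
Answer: $\frac{44 i \sqrt{841386}}{6279} \approx 6.4278 i$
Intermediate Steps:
$F{\left(u,r \right)} = -5$ ($F{\left(u,r \right)} = \left(-5\right) 1 = -5$)
$\sqrt{- \frac{456058}{46 \cdot 273} + F{\left(109,19 \right)}} = \sqrt{- \frac{456058}{46 \cdot 273} - 5} = \sqrt{- \frac{456058}{12558} - 5} = \sqrt{\left(-456058\right) \frac{1}{12558} - 5} = \sqrt{- \frac{228029}{6279} - 5} = \sqrt{- \frac{259424}{6279}} = \frac{44 i \sqrt{841386}}{6279}$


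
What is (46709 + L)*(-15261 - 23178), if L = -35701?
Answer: -423136512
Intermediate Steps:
(46709 + L)*(-15261 - 23178) = (46709 - 35701)*(-15261 - 23178) = 11008*(-38439) = -423136512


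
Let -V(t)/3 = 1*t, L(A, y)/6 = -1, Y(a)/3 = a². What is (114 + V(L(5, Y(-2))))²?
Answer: 17424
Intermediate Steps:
Y(a) = 3*a²
L(A, y) = -6 (L(A, y) = 6*(-1) = -6)
V(t) = -3*t
(114 + V(L(5, Y(-2))))² = (114 - 3*(-6))² = (114 + 18)² = 132² = 17424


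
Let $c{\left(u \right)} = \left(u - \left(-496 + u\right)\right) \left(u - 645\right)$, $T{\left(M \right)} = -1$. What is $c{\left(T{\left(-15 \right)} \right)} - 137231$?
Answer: $-457647$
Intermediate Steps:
$c{\left(u \right)} = -319920 + 496 u$ ($c{\left(u \right)} = 496 \left(-645 + u\right) = -319920 + 496 u$)
$c{\left(T{\left(-15 \right)} \right)} - 137231 = \left(-319920 + 496 \left(-1\right)\right) - 137231 = \left(-319920 - 496\right) - 137231 = -320416 - 137231 = -457647$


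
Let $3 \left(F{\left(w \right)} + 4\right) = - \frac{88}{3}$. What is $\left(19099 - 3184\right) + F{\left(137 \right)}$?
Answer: $\frac{143111}{9} \approx 15901.0$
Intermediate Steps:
$F{\left(w \right)} = - \frac{124}{9}$ ($F{\left(w \right)} = -4 + \frac{\left(-88\right) \frac{1}{3}}{3} = -4 + \frac{1}{3} \left(- \frac{88}{3}\right) = -4 - \frac{88}{9} = - \frac{124}{9}$)
$\left(19099 - 3184\right) + F{\left(137 \right)} = \left(19099 - 3184\right) - \frac{124}{9} = 15915 - \frac{124}{9} = \frac{143111}{9}$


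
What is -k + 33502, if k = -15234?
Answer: 48736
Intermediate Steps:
-k + 33502 = -1*(-15234) + 33502 = 15234 + 33502 = 48736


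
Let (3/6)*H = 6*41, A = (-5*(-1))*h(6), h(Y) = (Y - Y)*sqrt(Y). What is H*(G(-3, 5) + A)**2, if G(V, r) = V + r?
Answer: 1968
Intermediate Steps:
h(Y) = 0 (h(Y) = 0*sqrt(Y) = 0)
A = 0 (A = -5*(-1)*0 = 5*0 = 0)
H = 492 (H = 2*(6*41) = 2*246 = 492)
H*(G(-3, 5) + A)**2 = 492*((-3 + 5) + 0)**2 = 492*(2 + 0)**2 = 492*2**2 = 492*4 = 1968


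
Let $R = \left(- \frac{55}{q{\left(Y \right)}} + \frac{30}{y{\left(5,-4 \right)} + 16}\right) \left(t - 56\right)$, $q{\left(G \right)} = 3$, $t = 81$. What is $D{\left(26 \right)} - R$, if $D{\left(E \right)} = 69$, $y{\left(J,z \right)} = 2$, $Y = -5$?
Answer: $\frac{1457}{3} \approx 485.67$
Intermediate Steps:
$R = - \frac{1250}{3}$ ($R = \left(- \frac{55}{3} + \frac{30}{2 + 16}\right) \left(81 - 56\right) = \left(\left(-55\right) \frac{1}{3} + \frac{30}{18}\right) 25 = \left(- \frac{55}{3} + 30 \cdot \frac{1}{18}\right) 25 = \left(- \frac{55}{3} + \frac{5}{3}\right) 25 = \left(- \frac{50}{3}\right) 25 = - \frac{1250}{3} \approx -416.67$)
$D{\left(26 \right)} - R = 69 - - \frac{1250}{3} = 69 + \frac{1250}{3} = \frac{1457}{3}$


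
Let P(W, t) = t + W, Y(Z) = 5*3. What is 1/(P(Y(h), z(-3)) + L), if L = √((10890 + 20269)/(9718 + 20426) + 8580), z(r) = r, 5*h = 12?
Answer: -361728/254325943 + 8*√121832005809/254325943 ≈ 0.0095571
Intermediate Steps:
h = 12/5 (h = (⅕)*12 = 12/5 ≈ 2.4000)
Y(Z) = 15
P(W, t) = W + t
L = √121832005809/3768 (L = √(31159/30144 + 8580) = √(258666679/30144) = √121832005809/3768 ≈ 92.634)
1/(P(Y(h), z(-3)) + L) = 1/((15 - 3) + √121832005809/3768) = 1/(12 + √121832005809/3768)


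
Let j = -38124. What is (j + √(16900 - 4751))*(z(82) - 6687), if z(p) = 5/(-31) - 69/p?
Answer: 324071212986/1271 - 17000903*√12149/2542 ≈ 2.5424e+8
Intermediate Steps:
z(p) = -5/31 - 69/p (z(p) = 5*(-1/31) - 69/p = -5/31 - 69/p)
(j + √(16900 - 4751))*(z(82) - 6687) = (-38124 + √(16900 - 4751))*((-5/31 - 69/82) - 6687) = (-38124 + √12149)*((-5/31 - 69*1/82) - 6687) = (-38124 + √12149)*((-5/31 - 69/82) - 6687) = (-38124 + √12149)*(-2549/2542 - 6687) = (-38124 + √12149)*(-17000903/2542) = 324071212986/1271 - 17000903*√12149/2542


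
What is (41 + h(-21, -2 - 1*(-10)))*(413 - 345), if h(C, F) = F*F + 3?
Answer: 7344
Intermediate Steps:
h(C, F) = 3 + F² (h(C, F) = F² + 3 = 3 + F²)
(41 + h(-21, -2 - 1*(-10)))*(413 - 345) = (41 + (3 + (-2 - 1*(-10))²))*(413 - 345) = (41 + (3 + (-2 + 10)²))*68 = (41 + (3 + 8²))*68 = (41 + (3 + 64))*68 = (41 + 67)*68 = 108*68 = 7344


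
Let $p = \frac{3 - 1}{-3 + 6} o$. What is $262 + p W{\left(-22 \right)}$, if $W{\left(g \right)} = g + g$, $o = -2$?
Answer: $\frac{962}{3} \approx 320.67$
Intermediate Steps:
$W{\left(g \right)} = 2 g$
$p = - \frac{4}{3}$ ($p = \frac{3 - 1}{-3 + 6} \left(-2\right) = \frac{2}{3} \left(-2\right) = - \frac{4}{3} \approx -1.3333$)
$262 + p W{\left(-22 \right)} = 262 - \frac{4 \cdot 2 \left(-22\right)}{3} = 262 - - \frac{176}{3} = 262 + \frac{176}{3} = \frac{962}{3}$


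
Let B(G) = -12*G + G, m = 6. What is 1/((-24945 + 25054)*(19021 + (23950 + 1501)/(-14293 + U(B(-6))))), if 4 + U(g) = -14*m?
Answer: 14381/29813194950 ≈ 4.8237e-7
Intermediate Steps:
B(G) = -11*G
U(g) = -88 (U(g) = -4 - 14*6 = -4 - 84 = -88)
1/((-24945 + 25054)*(19021 + (23950 + 1501)/(-14293 + U(B(-6))))) = 1/((-24945 + 25054)*(19021 + (23950 + 1501)/(-14293 - 88))) = 1/(109*(19021 + 25451/(-14381))) = 1/(109*(19021 + 25451*(-1/14381))) = 1/(109*(19021 - 25451/14381)) = 1/(109*(273515550/14381)) = 1/(29813194950/14381) = 14381/29813194950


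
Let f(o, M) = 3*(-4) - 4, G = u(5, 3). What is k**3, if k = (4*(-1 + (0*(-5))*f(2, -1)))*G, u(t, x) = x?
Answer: -1728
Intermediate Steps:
G = 3
f(o, M) = -16 (f(o, M) = -12 - 4 = -16)
k = -12 (k = (4*(-1 + (0*(-5))*(-16)))*3 = (4*(-1 + 0*(-16)))*3 = (4*(-1 + 0))*3 = (4*(-1))*3 = -4*3 = -12)
k**3 = (-12)**3 = -1728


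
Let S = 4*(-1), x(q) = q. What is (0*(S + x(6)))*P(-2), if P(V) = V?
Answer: 0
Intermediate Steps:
S = -4
(0*(S + x(6)))*P(-2) = (0*(-4 + 6))*(-2) = (0*2)*(-2) = 0*(-2) = 0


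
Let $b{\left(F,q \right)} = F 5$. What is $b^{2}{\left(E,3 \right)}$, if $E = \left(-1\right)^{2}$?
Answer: $25$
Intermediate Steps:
$E = 1$
$b{\left(F,q \right)} = 5 F$
$b^{2}{\left(E,3 \right)} = \left(5 \cdot 1\right)^{2} = 5^{2} = 25$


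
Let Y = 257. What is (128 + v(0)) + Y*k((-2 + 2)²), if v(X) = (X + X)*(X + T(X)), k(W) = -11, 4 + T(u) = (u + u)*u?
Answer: -2699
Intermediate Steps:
T(u) = -4 + 2*u² (T(u) = -4 + (u + u)*u = -4 + (2*u)*u = -4 + 2*u²)
v(X) = 2*X*(-4 + X + 2*X²) (v(X) = (X + X)*(X + (-4 + 2*X²)) = (2*X)*(-4 + X + 2*X²) = 2*X*(-4 + X + 2*X²))
(128 + v(0)) + Y*k((-2 + 2)²) = (128 + 2*0*(-4 + 0 + 2*0²)) + 257*(-11) = (128 + 2*0*(-4 + 0 + 2*0)) - 2827 = (128 + 2*0*(-4 + 0 + 0)) - 2827 = (128 + 2*0*(-4)) - 2827 = (128 + 0) - 2827 = 128 - 2827 = -2699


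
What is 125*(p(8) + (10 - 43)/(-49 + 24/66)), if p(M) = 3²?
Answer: 129450/107 ≈ 1209.8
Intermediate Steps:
p(M) = 9
125*(p(8) + (10 - 43)/(-49 + 24/66)) = 125*(9 + (10 - 43)/(-49 + 24/66)) = 125*(9 - 33/(-49 + 24*(1/66))) = 125*(9 - 33/(-49 + 4/11)) = 125*(9 - 33/(-535/11)) = 125*(9 - 33*(-11/535)) = 125*(9 + 363/535) = 125*(5178/535) = 129450/107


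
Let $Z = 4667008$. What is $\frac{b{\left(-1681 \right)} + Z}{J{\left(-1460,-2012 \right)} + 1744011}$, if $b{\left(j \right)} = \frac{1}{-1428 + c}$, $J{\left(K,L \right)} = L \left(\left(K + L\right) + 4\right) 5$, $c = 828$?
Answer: $\frac{2800204799}{21979254600} \approx 0.1274$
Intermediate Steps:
$J{\left(K,L \right)} = 5 L \left(4 + K + L\right)$ ($J{\left(K,L \right)} = L \left(4 + K + L\right) 5 = 5 L \left(4 + K + L\right)$)
$b{\left(j \right)} = - \frac{1}{600}$ ($b{\left(j \right)} = \frac{1}{-1428 + 828} = \frac{1}{-600} = - \frac{1}{600}$)
$\frac{b{\left(-1681 \right)} + Z}{J{\left(-1460,-2012 \right)} + 1744011} = \frac{- \frac{1}{600} + 4667008}{5 \left(-2012\right) \left(4 - 1460 - 2012\right) + 1744011} = \frac{2800204799}{600 \left(5 \left(-2012\right) \left(-3468\right) + 1744011\right)} = \frac{2800204799}{600 \left(34888080 + 1744011\right)} = \frac{2800204799}{600 \cdot 36632091} = \frac{2800204799}{600} \cdot \frac{1}{36632091} = \frac{2800204799}{21979254600}$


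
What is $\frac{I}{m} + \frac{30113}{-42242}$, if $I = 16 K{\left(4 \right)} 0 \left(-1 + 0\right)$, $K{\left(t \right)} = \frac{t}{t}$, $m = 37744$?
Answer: $- \frac{30113}{42242} \approx -0.71287$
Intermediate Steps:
$K{\left(t \right)} = 1$
$I = 0$ ($I = 16 \cdot 1 \cdot 0 \left(-1 + 0\right) = 16 \cdot 0 \left(-1\right) = 16 \cdot 0 = 0$)
$\frac{I}{m} + \frac{30113}{-42242} = \frac{0}{37744} + \frac{30113}{-42242} = 0 \cdot \frac{1}{37744} + 30113 \left(- \frac{1}{42242}\right) = 0 - \frac{30113}{42242} = - \frac{30113}{42242}$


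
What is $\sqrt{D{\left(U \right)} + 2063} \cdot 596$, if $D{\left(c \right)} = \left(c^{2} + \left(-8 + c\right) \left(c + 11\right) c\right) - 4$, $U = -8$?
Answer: $596 \sqrt{2507} \approx 29842.0$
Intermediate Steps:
$D{\left(c \right)} = -4 + c^{2} + c \left(-8 + c\right) \left(11 + c\right)$ ($D{\left(c \right)} = \left(c^{2} + \left(-8 + c\right) \left(11 + c\right) c\right) - 4 = \left(c^{2} + c \left(-8 + c\right) \left(11 + c\right)\right) - 4 = -4 + c^{2} + c \left(-8 + c\right) \left(11 + c\right)$)
$\sqrt{D{\left(U \right)} + 2063} \cdot 596 = \sqrt{\left(-4 + \left(-8\right)^{3} - -704 + 4 \left(-8\right)^{2}\right) + 2063} \cdot 596 = \sqrt{\left(-4 - 512 + 704 + 4 \cdot 64\right) + 2063} \cdot 596 = \sqrt{\left(-4 - 512 + 704 + 256\right) + 2063} \cdot 596 = \sqrt{444 + 2063} \cdot 596 = \sqrt{2507} \cdot 596 = 596 \sqrt{2507}$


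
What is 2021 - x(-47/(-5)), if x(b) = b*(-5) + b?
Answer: 10293/5 ≈ 2058.6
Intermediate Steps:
x(b) = -4*b (x(b) = -5*b + b = -4*b)
2021 - x(-47/(-5)) = 2021 - (-4)*(-47/(-5)) = 2021 - (-4)*(-47*(-⅕)) = 2021 - (-4)*47/5 = 2021 - 1*(-188/5) = 2021 + 188/5 = 10293/5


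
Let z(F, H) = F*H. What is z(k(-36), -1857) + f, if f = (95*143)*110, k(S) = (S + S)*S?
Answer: -3318994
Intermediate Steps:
k(S) = 2*S² (k(S) = (2*S)*S = 2*S²)
f = 1494350 (f = 13585*110 = 1494350)
z(k(-36), -1857) + f = (2*(-36)²)*(-1857) + 1494350 = (2*1296)*(-1857) + 1494350 = 2592*(-1857) + 1494350 = -4813344 + 1494350 = -3318994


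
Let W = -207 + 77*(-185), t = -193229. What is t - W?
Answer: -178777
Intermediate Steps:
W = -14452 (W = -207 - 14245 = -14452)
t - W = -193229 - 1*(-14452) = -193229 + 14452 = -178777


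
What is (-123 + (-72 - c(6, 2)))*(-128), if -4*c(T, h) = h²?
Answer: 24832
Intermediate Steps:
c(T, h) = -h²/4
(-123 + (-72 - c(6, 2)))*(-128) = (-123 + (-72 - (-1)*2²/4))*(-128) = (-123 + (-72 - (-1)*4/4))*(-128) = (-123 + (-72 - 1*(-1)))*(-128) = (-123 + (-72 + 1))*(-128) = (-123 - 71)*(-128) = -194*(-128) = 24832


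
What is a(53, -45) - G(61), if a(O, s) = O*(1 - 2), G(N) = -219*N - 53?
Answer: 13359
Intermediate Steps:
G(N) = -53 - 219*N
a(O, s) = -O (a(O, s) = O*(-1) = -O)
a(53, -45) - G(61) = -1*53 - (-53 - 219*61) = -53 - (-53 - 13359) = -53 - 1*(-13412) = -53 + 13412 = 13359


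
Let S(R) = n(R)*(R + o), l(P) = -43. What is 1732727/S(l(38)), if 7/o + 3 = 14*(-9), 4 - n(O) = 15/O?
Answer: -9611436669/1038598 ≈ -9254.2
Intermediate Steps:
n(O) = 4 - 15/O
o = -7/129 (o = 7/(-3 + 14*(-9)) = 7/(-3 - 126) = 7/(-129) = 7*(-1/129) = -7/129 ≈ -0.054264)
S(R) = (4 - 15/R)*(-7/129 + R) (S(R) = (4 - 15/R)*(R - 7/129) = (4 - 15/R)*(-7/129 + R))
1732727/S(l(38)) = 1732727/(-1963/129 + 4*(-43) + (35/43)/(-43)) = 1732727/(-1963/129 - 172 + (35/43)*(-1/43)) = 1732727/(-1963/129 - 172 - 35/1849) = 1732727/(-1038598/5547) = 1732727*(-5547/1038598) = -9611436669/1038598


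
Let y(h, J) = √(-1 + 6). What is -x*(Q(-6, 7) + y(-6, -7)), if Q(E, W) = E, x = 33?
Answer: 198 - 33*√5 ≈ 124.21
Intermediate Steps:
y(h, J) = √5
-x*(Q(-6, 7) + y(-6, -7)) = -33*(-6 + √5) = -(-198 + 33*√5) = 198 - 33*√5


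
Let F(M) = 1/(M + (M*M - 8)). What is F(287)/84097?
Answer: 1/6950448856 ≈ 1.4388e-10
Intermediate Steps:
F(M) = 1/(-8 + M + M**2) (F(M) = 1/(M + (M**2 - 8)) = 1/(M + (-8 + M**2)) = 1/(-8 + M + M**2))
F(287)/84097 = 1/((-8 + 287 + 287**2)*84097) = (1/84097)/(-8 + 287 + 82369) = (1/84097)/82648 = (1/82648)*(1/84097) = 1/6950448856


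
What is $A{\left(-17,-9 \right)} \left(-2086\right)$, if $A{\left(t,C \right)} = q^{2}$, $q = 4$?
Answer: $-33376$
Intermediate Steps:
$A{\left(t,C \right)} = 16$ ($A{\left(t,C \right)} = 4^{2} = 16$)
$A{\left(-17,-9 \right)} \left(-2086\right) = 16 \left(-2086\right) = -33376$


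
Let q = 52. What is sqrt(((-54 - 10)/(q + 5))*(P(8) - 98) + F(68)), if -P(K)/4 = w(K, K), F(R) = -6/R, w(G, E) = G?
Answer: sqrt(547890042)/1938 ≈ 12.078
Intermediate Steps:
P(K) = -4*K
sqrt(((-54 - 10)/(q + 5))*(P(8) - 98) + F(68)) = sqrt(((-54 - 10)/(52 + 5))*(-4*8 - 98) - 6/68) = sqrt((-64/57)*(-32 - 98) - 6*1/68) = sqrt(-64*1/57*(-130) - 3/34) = sqrt(-64/57*(-130) - 3/34) = sqrt(8320/57 - 3/34) = sqrt(282709/1938) = sqrt(547890042)/1938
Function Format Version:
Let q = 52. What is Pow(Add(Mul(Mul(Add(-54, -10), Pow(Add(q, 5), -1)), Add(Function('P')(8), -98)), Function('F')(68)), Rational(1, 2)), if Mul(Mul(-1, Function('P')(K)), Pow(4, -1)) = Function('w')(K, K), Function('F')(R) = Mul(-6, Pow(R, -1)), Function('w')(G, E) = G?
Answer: Mul(Rational(1, 1938), Pow(547890042, Rational(1, 2))) ≈ 12.078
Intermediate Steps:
Function('P')(K) = Mul(-4, K)
Pow(Add(Mul(Mul(Add(-54, -10), Pow(Add(q, 5), -1)), Add(Function('P')(8), -98)), Function('F')(68)), Rational(1, 2)) = Pow(Add(Mul(Mul(Add(-54, -10), Pow(Add(52, 5), -1)), Add(Mul(-4, 8), -98)), Mul(-6, Pow(68, -1))), Rational(1, 2)) = Pow(Add(Mul(Mul(-64, Pow(57, -1)), Add(-32, -98)), Mul(-6, Rational(1, 68))), Rational(1, 2)) = Pow(Add(Mul(Mul(-64, Rational(1, 57)), -130), Rational(-3, 34)), Rational(1, 2)) = Pow(Add(Mul(Rational(-64, 57), -130), Rational(-3, 34)), Rational(1, 2)) = Pow(Add(Rational(8320, 57), Rational(-3, 34)), Rational(1, 2)) = Pow(Rational(282709, 1938), Rational(1, 2)) = Mul(Rational(1, 1938), Pow(547890042, Rational(1, 2)))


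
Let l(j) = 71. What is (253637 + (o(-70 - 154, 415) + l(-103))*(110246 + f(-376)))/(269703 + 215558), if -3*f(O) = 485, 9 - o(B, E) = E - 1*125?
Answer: -22864073/485261 ≈ -47.117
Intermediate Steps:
o(B, E) = 134 - E (o(B, E) = 9 - (E - 1*125) = 9 - (E - 125) = 9 - (-125 + E) = 9 + (125 - E) = 134 - E)
f(O) = -485/3 (f(O) = -⅓*485 = -485/3)
(253637 + (o(-70 - 154, 415) + l(-103))*(110246 + f(-376)))/(269703 + 215558) = (253637 + ((134 - 1*415) + 71)*(110246 - 485/3))/(269703 + 215558) = (253637 + ((134 - 415) + 71)*(330253/3))/485261 = (253637 + (-281 + 71)*(330253/3))*(1/485261) = (253637 - 210*330253/3)*(1/485261) = (253637 - 23117710)*(1/485261) = -22864073*1/485261 = -22864073/485261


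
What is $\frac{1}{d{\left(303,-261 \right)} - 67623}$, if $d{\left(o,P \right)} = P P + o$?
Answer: $\frac{1}{801} \approx 0.0012484$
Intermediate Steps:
$d{\left(o,P \right)} = o + P^{2}$ ($d{\left(o,P \right)} = P^{2} + o = o + P^{2}$)
$\frac{1}{d{\left(303,-261 \right)} - 67623} = \frac{1}{\left(303 + \left(-261\right)^{2}\right) - 67623} = \frac{1}{\left(303 + 68121\right) - 67623} = \frac{1}{68424 - 67623} = \frac{1}{801}$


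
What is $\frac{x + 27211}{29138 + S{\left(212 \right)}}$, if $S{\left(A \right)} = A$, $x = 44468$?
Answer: $\frac{71679}{29350} \approx 2.4422$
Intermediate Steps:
$\frac{x + 27211}{29138 + S{\left(212 \right)}} = \frac{44468 + 27211}{29138 + 212} = \frac{71679}{29350}$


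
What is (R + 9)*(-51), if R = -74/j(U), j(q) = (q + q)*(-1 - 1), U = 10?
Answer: -11067/20 ≈ -553.35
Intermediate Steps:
j(q) = -4*q (j(q) = (2*q)*(-2) = -4*q)
R = 37/20 (R = -74/((-4*10)) = -74/(-40) = -74*(-1/40) = 37/20 ≈ 1.8500)
(R + 9)*(-51) = (37/20 + 9)*(-51) = (217/20)*(-51) = -11067/20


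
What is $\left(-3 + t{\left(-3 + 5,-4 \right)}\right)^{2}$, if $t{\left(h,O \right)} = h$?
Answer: $1$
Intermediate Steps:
$\left(-3 + t{\left(-3 + 5,-4 \right)}\right)^{2} = \left(-3 + \left(-3 + 5\right)\right)^{2} = \left(-3 + 2\right)^{2} = \left(-1\right)^{2} = 1$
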